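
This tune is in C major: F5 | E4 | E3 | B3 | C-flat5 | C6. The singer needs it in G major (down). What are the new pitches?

C5 B3 B2 F#3 Gb4 G5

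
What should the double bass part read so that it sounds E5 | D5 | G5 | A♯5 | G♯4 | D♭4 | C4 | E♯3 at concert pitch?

E6 D6 G6 A#6 G#5 Db5 C5 E#4

Written C4 sounds as C3 on the double bass, so concert pitches are written a perfect octave up.
E5 becomes E6
D5 becomes D6
G5 becomes G6
A#5 becomes A#6
G#4 becomes G#5
Db4 becomes Db5
C4 becomes C5
E#3 becomes E#4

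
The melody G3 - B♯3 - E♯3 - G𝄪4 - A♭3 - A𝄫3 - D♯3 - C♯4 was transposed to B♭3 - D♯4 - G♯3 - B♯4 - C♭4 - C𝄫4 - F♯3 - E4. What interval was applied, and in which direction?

up a minor third

From G3 to Bb3 is 3 letter names — a third of some quality.
G3 to Bb3 is 3 semitones, which makes it a minor third; the second version is higher, so the direction is up.
Checking another pair — C#4 → E4 — gives the same interval.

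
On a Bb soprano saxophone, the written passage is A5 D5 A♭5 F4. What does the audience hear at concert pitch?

Written C4 on the Bb soprano saxophone sounds as Bb3, a major second lower; apply that shift to every note.
A5 → G5
D5 → C5
Ab5 → Gb5
F4 → Eb4

G5 C5 Gb5 Eb4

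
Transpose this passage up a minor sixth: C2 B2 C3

Ab2 G3 Ab3

C2 up a minor sixth is Ab2.
B2 up a minor sixth is G3.
A minor sixth up from C3 gives Ab3.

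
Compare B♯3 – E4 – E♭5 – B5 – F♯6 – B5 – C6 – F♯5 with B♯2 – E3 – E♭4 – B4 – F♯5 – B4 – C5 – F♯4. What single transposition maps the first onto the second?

From B#3 to B#2 is 8 letter names — an octave of some quality.
B#2 to B#3 is 12 semitones, which makes it a perfect octave; the second version is lower, so the direction is down.
Checking another pair — F#5 → F#4 — gives the same interval.

down a perfect octave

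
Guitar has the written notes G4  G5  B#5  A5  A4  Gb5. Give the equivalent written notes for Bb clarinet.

A3 A4 C##5 B4 B3 Ab4

First find concert pitch: the guitar sounds a perfect octave below written, so G4 G5 B#5 A5 A4 Gb5 sounds G3 G4 B#4 A4 A3 Gb4.
Then write for Bb clarinet: it sounds a major second below written, so the part must be a major second above concert.
G3 → A3
G4 → A4
B#4 → C##5
A4 → B4
A3 → B3
Gb4 → Ab4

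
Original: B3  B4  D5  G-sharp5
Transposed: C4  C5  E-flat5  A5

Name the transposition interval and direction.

up a minor second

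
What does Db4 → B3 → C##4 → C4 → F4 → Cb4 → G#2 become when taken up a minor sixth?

Bbb4 G4 A#4 Ab4 Db5 Abb4 E3

Db4 up a minor sixth is Bbb4.
B3: a sixth up reaches G, and 8 semitones makes it G4.
C##4: a sixth up reaches A, and 8 semitones makes it A#4.
C4: a sixth up reaches A, and 8 semitones makes it Ab4.
F4: a sixth up reaches D, and 8 semitones makes it Db5.
Cb4: a sixth up reaches A, and 8 semitones makes it Abb4.
G#2: a sixth up reaches E, and 8 semitones makes it E3.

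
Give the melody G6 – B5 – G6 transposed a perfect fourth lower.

D6 F#5 D6

G6 → D6
B5 → F#5
G6 → D6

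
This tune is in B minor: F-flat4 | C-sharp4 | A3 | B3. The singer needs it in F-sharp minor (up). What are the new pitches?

From B up to F-sharp is a perfect fifth; apply that to each pitch.
Fb4 gives Cb5
C#4 gives G#4
A3 gives E4
B3 gives F#4

Cb5 G#4 E4 F#4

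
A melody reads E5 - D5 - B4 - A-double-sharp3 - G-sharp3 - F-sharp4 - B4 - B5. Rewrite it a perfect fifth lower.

A4 G4 E4 D##3 C#3 B3 E4 E5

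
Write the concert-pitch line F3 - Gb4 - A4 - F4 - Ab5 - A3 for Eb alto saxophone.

The Eb alto saxophone sounds a major sixth below written, so the written part must be a major sixth above concert — transpose each note up.
F3 to D4
Gb4 to Eb5
A4 to F#5
F4 to D5
Ab5 to F6
A3 to F#4

D4 Eb5 F#5 D5 F6 F#4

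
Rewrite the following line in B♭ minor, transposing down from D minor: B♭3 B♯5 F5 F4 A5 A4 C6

Gb3 G#5 Db5 Db4 F5 F4 Ab5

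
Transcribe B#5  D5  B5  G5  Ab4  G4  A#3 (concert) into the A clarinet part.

D#6 F5 D6 Bb5 Cb5 Bb4 C#4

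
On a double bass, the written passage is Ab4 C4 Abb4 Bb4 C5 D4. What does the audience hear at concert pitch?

Written C4 on the double bass sounds as C3, a perfect octave lower; apply that shift to every note.
Ab4 becomes Ab3
C4 becomes C3
Abb4 becomes Abb3
Bb4 becomes Bb3
C5 becomes C4
D4 becomes D3

Ab3 C3 Abb3 Bb3 C4 D3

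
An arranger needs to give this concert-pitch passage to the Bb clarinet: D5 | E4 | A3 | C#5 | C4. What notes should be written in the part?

Written C4 sounds as Bb3 on the Bb clarinet, so concert pitches are written a major second up.
D5 to E5
E4 to F#4
A3 to B3
C#5 to D#5
C4 to D4

E5 F#4 B3 D#5 D4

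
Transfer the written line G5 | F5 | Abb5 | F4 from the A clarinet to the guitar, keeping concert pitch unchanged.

E6 D6 Fb6 D5

First find concert pitch: the A clarinet sounds a minor third below written, so G5 F5 Abb5 F4 sounds E5 D5 Fb5 D4.
Then write for guitar: it sounds a perfect octave below written, so the part must be a perfect octave above concert.
E5 → E6
D5 → D6
Fb5 → Fb6
D4 → D5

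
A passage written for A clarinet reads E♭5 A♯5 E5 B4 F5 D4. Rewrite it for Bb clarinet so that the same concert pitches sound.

D5 G##5 D#5 A#4 E5 C#4

First find concert pitch: the A clarinet sounds a minor third below written, so E♭5 A♯5 E5 B4 F5 D4 sounds C5 F##5 C#5 G#4 D5 B3.
Then write for Bb clarinet: it sounds a major second below written, so the part must be a major second above concert.
C5 → D5
F##5 → G##5
C#5 → D#5
G#4 → A#4
D5 → E5
B3 → C#4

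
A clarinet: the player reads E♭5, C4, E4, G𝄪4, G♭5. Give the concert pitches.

C5 A3 C#4 E##4 Eb5

The A clarinet sounds a minor third below written, so transpose each written note down a minor third.
Eb5 to C5
C4 to A3
E4 to C#4
G##4 to E##4
Gb5 to Eb5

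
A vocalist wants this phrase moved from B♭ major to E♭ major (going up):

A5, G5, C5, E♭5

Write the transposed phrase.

D6 C6 F5 Ab5

From B♭ up to E♭ is a perfect fourth; apply that to each pitch.
A5 -> D6
G5 -> C6
C5 -> F5
Eb5 -> Ab5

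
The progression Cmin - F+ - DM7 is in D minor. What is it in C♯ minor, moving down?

Bmin E+ C#M7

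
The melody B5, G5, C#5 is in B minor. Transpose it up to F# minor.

F#6 D6 G#5

B minor to F# minor up is a perfect fifth, so every note moves up by that interval.
B5 -> F#6
G5 -> D6
C#5 -> G#5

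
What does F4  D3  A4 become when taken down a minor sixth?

F4 to A3
D3 to F#2
A4 to C#4

A3 F#2 C#4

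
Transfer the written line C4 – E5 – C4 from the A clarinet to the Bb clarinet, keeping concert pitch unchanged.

B3 D#5 B3

First find concert pitch: the A clarinet sounds a minor third below written, so C4 E5 C4 sounds A3 C#5 A3.
Then write for Bb clarinet: it sounds a major second below written, so the part must be a major second above concert.
A3 → B3
C#5 → D#5
A3 → B3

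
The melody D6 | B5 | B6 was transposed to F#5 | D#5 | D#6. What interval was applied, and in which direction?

Take the first pair: D6 → F#5. D to F spans 6 letter names, so the interval is some kind of sixth.
F#5 to D6 is 8 semitones, which makes it a minor sixth; the second version is lower, so the direction is down.
Checking another pair — B6 → D#6 — gives the same interval.

down a minor sixth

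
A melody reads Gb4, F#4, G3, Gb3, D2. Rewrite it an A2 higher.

Gb4 gives A4
F#4 gives G##4
G3 gives A#3
Gb3 gives A3
D2 gives E#2

A4 G##4 A#3 A3 E#2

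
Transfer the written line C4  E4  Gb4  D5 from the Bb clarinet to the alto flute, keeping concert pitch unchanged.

First find concert pitch: the Bb clarinet sounds a major second below written, so C4 E4 Gb4 D5 sounds Bb3 D4 Fb4 C5.
Then write for alto flute: it sounds a perfect fourth below written, so the part must be a perfect fourth above concert.
Bb3 → Eb4
D4 → G4
Fb4 → Bbb4
C5 → F5

Eb4 G4 Bbb4 F5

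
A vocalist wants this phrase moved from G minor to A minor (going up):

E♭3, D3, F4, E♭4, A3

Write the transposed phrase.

G minor to A minor up is a major second, so every note moves up by that interval.
Eb3 to F3
D3 to E3
F4 to G4
Eb4 to F4
A3 to B3

F3 E3 G4 F4 B3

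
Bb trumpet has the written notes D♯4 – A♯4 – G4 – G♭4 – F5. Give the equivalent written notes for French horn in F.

G#4 D#5 C5 Cb5 Bb5

First find concert pitch: the Bb trumpet sounds a major second below written, so D♯4 A♯4 G4 G♭4 F5 sounds C#4 G#4 F4 Fb4 Eb5.
Then write for French horn in F: it sounds a perfect fifth below written, so the part must be a perfect fifth above concert.
C#4 → G#4
G#4 → D#5
F4 → C5
Fb4 → Cb5
Eb5 → Bb5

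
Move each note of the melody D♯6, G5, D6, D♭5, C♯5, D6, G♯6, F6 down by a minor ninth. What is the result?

A minor ninth down from D#6 gives C##5.
G5: a ninth down reaches F, and 13 semitones makes it F#4.
D6: a ninth down reaches C, and 13 semitones makes it C#5.
Db5: a ninth down reaches C, and 13 semitones makes it C4.
C#5: a ninth down reaches B, and 13 semitones makes it B#3.
D6 down a minor ninth is C#5.
G#6: a ninth down reaches F, and 13 semitones makes it F##5.
F6 down a minor ninth is E5.

C##5 F#4 C#5 C4 B#3 C#5 F##5 E5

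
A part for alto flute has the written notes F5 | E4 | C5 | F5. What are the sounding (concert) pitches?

The alto flute sounds a perfect fourth below written, so transpose each written note down a perfect fourth.
F5 becomes C5
E4 becomes B3
C5 becomes G4
F5 becomes C5

C5 B3 G4 C5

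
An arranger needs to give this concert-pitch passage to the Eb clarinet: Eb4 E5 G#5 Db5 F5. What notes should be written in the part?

Written C4 sounds as Eb4 on the Eb clarinet, so concert pitches are written a minor third down.
Eb4 -> C4
E5 -> C#5
G#5 -> E#5
Db5 -> Bb4
F5 -> D5

C4 C#5 E#5 Bb4 D5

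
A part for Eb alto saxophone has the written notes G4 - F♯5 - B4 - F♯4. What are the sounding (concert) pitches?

Bb3 A4 D4 A3

The Eb alto saxophone sounds a major sixth below written, so transpose each written note down a major sixth.
G4 to Bb3
F#5 to A4
B4 to D4
F#4 to A3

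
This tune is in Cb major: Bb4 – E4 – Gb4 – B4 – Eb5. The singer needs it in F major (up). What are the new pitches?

E5 A#4 C5 E#5 A5

Cb major to F major up is an augmented fourth, so every note moves up by that interval.
Bb4 becomes E5
E4 becomes A#4
Gb4 becomes C5
B4 becomes E#5
Eb5 becomes A5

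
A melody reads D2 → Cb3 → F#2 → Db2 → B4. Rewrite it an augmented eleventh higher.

G#3 F4 B#3 G3 E#6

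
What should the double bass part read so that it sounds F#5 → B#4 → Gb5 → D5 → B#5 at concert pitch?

F#6 B#5 Gb6 D6 B#6

The double bass sounds a perfect octave below written, so the written part must be a perfect octave above concert — transpose each note up.
F#5 -> F#6
B#4 -> B#5
Gb5 -> Gb6
D5 -> D6
B#5 -> B#6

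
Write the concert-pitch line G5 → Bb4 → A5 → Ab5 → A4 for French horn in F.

The French horn in F sounds a perfect fifth below written, so the written part must be a perfect fifth above concert — transpose each note up.
G5 gives D6
Bb4 gives F5
A5 gives E6
Ab5 gives Eb6
A4 gives E5

D6 F5 E6 Eb6 E5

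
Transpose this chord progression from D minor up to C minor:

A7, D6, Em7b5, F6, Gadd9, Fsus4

D minor up to C minor is a minor seventh; each chord root moves by that interval while the quality stays the same.
A7: root A up a minor seventh → G, giving G7.
D6: root D up a minor seventh → C, giving C6.
Em7b5: root E up a minor seventh → D, giving Dm7b5.
F6: root F up a minor seventh → Eb, giving Eb6.
Gadd9: root G up a minor seventh → F, giving Fadd9.
Fsus4: root F up a minor seventh → Eb, giving Ebsus4.

G7 C6 Dm7b5 Eb6 Fadd9 Ebsus4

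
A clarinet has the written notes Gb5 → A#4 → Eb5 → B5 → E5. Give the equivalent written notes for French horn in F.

Bb5 C##5 G5 D#6 G#5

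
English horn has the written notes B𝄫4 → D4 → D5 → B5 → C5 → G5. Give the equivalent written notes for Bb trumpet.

First find concert pitch: the English horn sounds a perfect fifth below written, so B𝄫4 D4 D5 B5 C5 G5 sounds Ebb4 G3 G4 E5 F4 C5.
Then write for Bb trumpet: it sounds a major second below written, so the part must be a major second above concert.
Ebb4 → Fb4
G3 → A3
G4 → A4
E5 → F#5
F4 → G4
C5 → D5

Fb4 A3 A4 F#5 G4 D5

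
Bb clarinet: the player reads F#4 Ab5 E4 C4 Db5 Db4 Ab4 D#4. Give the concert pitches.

E4 Gb5 D4 Bb3 Cb5 Cb4 Gb4 C#4

The Bb clarinet sounds a major second below written, so transpose each written note down a major second.
F#4 to E4
Ab5 to Gb5
E4 to D4
C4 to Bb3
Db5 to Cb5
Db4 to Cb4
Ab4 to Gb4
D#4 to C#4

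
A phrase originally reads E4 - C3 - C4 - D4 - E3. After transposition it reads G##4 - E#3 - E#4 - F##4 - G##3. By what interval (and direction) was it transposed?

From E4 to G##4 is 3 letter names — a third of some quality.
E4 to G##4 is 5 semitones, which makes it an augmented third; the second version is higher, so the direction is up.
Checking another pair — E3 → G##3 — gives the same interval.

up an augmented third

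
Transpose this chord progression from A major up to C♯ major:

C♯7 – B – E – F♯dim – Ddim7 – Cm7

A major up to C♯ major is a major third; each chord root moves by that interval while the quality stays the same.
C♯7: root C♯ up a major third → E#, giving E#7.
B: root B up a major third → D#, giving D#.
E: root E up a major third → G#, giving G#.
F♯dim: root F♯ up a major third → A#, giving A#dim.
Ddim7: root D up a major third → F#, giving F#dim7.
Cm7: root C up a major third → E, giving Em7.

E#7 D# G# A#dim F#dim7 Em7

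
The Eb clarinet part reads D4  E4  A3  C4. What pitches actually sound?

F4 G4 C4 Eb4

The Eb clarinet sounds a minor third above written, so transpose each written note up a minor third.
D4 → F4
E4 → G4
A3 → C4
C4 → Eb4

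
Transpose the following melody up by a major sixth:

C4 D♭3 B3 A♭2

A4 Bb3 G#4 F3

C4 becomes A4
Db3 becomes Bb3
B3 becomes G#4
Ab2 becomes F3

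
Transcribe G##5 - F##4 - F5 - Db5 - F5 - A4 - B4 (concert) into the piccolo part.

Written C4 sounds as C5 on the piccolo, so concert pitches are written a perfect octave down.
G##5 gives G##4
F##4 gives F##3
F5 gives F4
Db5 gives Db4
F5 gives F4
A4 gives A3
B4 gives B3

G##4 F##3 F4 Db4 F4 A3 B3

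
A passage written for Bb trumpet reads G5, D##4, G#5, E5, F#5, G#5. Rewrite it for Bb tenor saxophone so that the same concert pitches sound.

First find concert pitch: the Bb trumpet sounds a major second below written, so G5 D##4 G#5 E5 F#5 G#5 sounds F5 C##4 F#5 D5 E5 F#5.
Then write for Bb tenor saxophone: it sounds a major ninth below written, so the part must be a major ninth above concert.
F5 → G6
C##4 → D##5
F#5 → G#6
D5 → E6
E5 → F#6
F#5 → G#6

G6 D##5 G#6 E6 F#6 G#6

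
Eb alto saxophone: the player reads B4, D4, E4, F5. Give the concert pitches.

Written C4 on the Eb alto saxophone sounds as Eb3, a major sixth lower; apply that shift to every note.
B4 to D4
D4 to F3
E4 to G3
F5 to Ab4

D4 F3 G3 Ab4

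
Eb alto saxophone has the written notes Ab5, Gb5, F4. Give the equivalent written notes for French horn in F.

First find concert pitch: the Eb alto saxophone sounds a major sixth below written, so Ab5 Gb5 F4 sounds Cb5 Bbb4 Ab3.
Then write for French horn in F: it sounds a perfect fifth below written, so the part must be a perfect fifth above concert.
Cb5 → Gb5
Bbb4 → Fb5
Ab3 → Eb4

Gb5 Fb5 Eb4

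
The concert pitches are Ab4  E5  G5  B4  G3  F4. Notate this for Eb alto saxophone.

F5 C#6 E6 G#5 E4 D5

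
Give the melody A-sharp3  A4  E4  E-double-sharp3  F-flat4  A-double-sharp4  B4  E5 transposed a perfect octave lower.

A#2 A3 E3 E##2 Fb3 A##3 B3 E4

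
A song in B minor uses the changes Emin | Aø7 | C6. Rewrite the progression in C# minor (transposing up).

F#min Bø7 D6

B minor up to C# minor is a major second; each chord root moves by that interval while the quality stays the same.
Emin: root E up a major second → F#, giving F#min.
Aø7: root A up a major second → B, giving Bø7.
C6: root C up a major second → D, giving D6.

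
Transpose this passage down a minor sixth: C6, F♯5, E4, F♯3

C6 -> E5
F#5 -> A#4
E4 -> G#3
F#3 -> A#2

E5 A#4 G#3 A#2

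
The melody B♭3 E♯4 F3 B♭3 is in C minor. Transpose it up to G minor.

From C up to G is a perfect fifth; apply that to each pitch.
Bb3 -> F4
E#4 -> B#4
F3 -> C4
Bb3 -> F4

F4 B#4 C4 F4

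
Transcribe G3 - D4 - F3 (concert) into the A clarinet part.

Bb3 F4 Ab3

Written C4 sounds as A3 on the A clarinet, so concert pitches are written a minor third up.
G3 to Bb3
D4 to F4
F3 to Ab3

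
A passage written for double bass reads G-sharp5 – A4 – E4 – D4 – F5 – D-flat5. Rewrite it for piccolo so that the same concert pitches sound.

G#3 A2 E2 D2 F3 Db3

First find concert pitch: the double bass sounds a perfect octave below written, so G-sharp5 A4 E4 D4 F5 D-flat5 sounds G#4 A3 E3 D3 F4 Db4.
Then write for piccolo: it sounds a perfect octave above written, so the part must be a perfect octave below concert.
G#4 → G#3
A3 → A2
E3 → E2
D3 → D2
F4 → F3
Db4 → Db3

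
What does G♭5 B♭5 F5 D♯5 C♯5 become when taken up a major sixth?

Eb6 G6 D6 B#5 A#5

Gb5 becomes Eb6
Bb5 becomes G6
F5 becomes D6
D#5 becomes B#5
C#5 becomes A#5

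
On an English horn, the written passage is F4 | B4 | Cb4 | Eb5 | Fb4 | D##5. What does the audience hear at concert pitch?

Bb3 E4 Fb3 Ab4 Bbb3 G##4

The English horn sounds a perfect fifth below written, so transpose each written note down a perfect fifth.
F4 to Bb3
B4 to E4
Cb4 to Fb3
Eb5 to Ab4
Fb4 to Bbb3
D##5 to G##4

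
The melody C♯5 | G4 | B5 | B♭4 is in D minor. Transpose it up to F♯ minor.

From D up to F♯ is a major third; apply that to each pitch.
C#5 -> E#5
G4 -> B4
B5 -> D#6
Bb4 -> D5

E#5 B4 D#6 D5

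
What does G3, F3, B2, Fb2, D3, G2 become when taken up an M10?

G3 up a major tenth is B4.
F3: a tenth up reaches A, and 16 semitones makes it A4.
B2: a tenth up reaches D, and 16 semitones makes it D#4.
Fb2: a tenth up reaches A, and 16 semitones makes it Ab3.
D3: a tenth up reaches F, and 16 semitones makes it F#4.
G2: a tenth up reaches B, and 16 semitones makes it B3.

B4 A4 D#4 Ab3 F#4 B3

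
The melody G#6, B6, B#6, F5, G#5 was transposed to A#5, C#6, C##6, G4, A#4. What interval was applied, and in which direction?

Take the first pair: G#6 → A#5. G to A spans 7 letter names, so the interval is some kind of seventh.
A#5 to G#6 is 10 semitones, which makes it a minor seventh; the second version is lower, so the direction is down.
Checking another pair — G#5 → A#4 — gives the same interval.

down a minor seventh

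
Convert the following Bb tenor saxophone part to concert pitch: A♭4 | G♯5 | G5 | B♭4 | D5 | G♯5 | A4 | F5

Gb3 F#4 F4 Ab3 C4 F#4 G3 Eb4

The Bb tenor saxophone sounds a major ninth below written, so transpose each written note down a major ninth.
Ab4 → Gb3
G#5 → F#4
G5 → F4
Bb4 → Ab3
D5 → C4
G#5 → F#4
A4 → G3
F5 → Eb4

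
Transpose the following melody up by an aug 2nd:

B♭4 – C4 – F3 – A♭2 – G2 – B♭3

Bb4: a second up reaches C, and 3 semitones makes it C#5.
C4: a second up reaches D, and 3 semitones makes it D#4.
An augmented second up from F3 gives G#3.
Ab2 up an augmented second is B2.
G2 up an augmented second is A#2.
An augmented second up from Bb3 gives C#4.

C#5 D#4 G#3 B2 A#2 C#4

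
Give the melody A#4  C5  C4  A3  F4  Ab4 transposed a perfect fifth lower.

D#4 F4 F3 D3 Bb3 Db4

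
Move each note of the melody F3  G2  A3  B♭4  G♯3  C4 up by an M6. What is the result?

D4 E3 F#4 G5 E#4 A4

F3 up a major sixth is D4.
G2: a sixth up reaches E, and 9 semitones makes it E3.
A major sixth up from A3 gives F#4.
A major sixth up from Bb4 gives G5.
A major sixth up from G#3 gives E#4.
C4 up a major sixth is A4.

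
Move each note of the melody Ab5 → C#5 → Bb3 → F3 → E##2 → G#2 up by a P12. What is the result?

Eb7 G#6 F5 C5 B##3 D#4

Ab5 -> Eb7
C#5 -> G#6
Bb3 -> F5
F3 -> C5
E##2 -> B##3
G#2 -> D#4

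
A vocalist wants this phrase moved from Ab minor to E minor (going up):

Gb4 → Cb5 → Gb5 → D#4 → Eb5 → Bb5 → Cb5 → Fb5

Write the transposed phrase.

Ab minor to E minor up is an augmented fifth, so every note moves up by that interval.
Gb4 -> D5
Cb5 -> G5
Gb5 -> D6
D#4 -> A##4
Eb5 -> B5
Bb5 -> F#6
Cb5 -> G5
Fb5 -> C6

D5 G5 D6 A##4 B5 F#6 G5 C6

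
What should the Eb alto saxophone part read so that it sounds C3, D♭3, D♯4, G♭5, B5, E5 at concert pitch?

Written C4 sounds as Eb3 on the Eb alto saxophone, so concert pitches are written a major sixth up.
C3 becomes A3
Db3 becomes Bb3
D#4 becomes B#4
Gb5 becomes Eb6
B5 becomes G#6
E5 becomes C#6

A3 Bb3 B#4 Eb6 G#6 C#6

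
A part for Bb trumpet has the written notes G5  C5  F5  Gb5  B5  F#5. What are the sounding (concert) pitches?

F5 Bb4 Eb5 Fb5 A5 E5

The Bb trumpet sounds a major second below written, so transpose each written note down a major second.
G5 → F5
C5 → Bb4
F5 → Eb5
Gb5 → Fb5
B5 → A5
F#5 → E5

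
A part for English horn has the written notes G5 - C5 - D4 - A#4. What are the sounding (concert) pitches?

C5 F4 G3 D#4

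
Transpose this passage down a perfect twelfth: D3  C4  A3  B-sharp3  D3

G1 F2 D2 E#2 G1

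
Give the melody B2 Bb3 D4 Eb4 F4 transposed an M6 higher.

G#3 G4 B4 C5 D5

B2 up a major sixth is G#3.
Bb3: a sixth up reaches G, and 9 semitones makes it G4.
D4 up a major sixth is B4.
Eb4: a sixth up reaches C, and 9 semitones makes it C5.
F4: a sixth up reaches D, and 9 semitones makes it D5.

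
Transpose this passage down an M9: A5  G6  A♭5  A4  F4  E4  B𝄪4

G4 F5 Gb4 G3 Eb3 D3 A##3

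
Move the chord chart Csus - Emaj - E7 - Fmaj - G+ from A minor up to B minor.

A minor up to B minor is a major second; each chord root moves by that interval while the quality stays the same.
Csus: root C up a major second → D, giving Dsus.
Emaj: root E up a major second → F#, giving F#maj.
E7: root E up a major second → F#, giving F#7.
Fmaj: root F up a major second → G, giving Gmaj.
G+: root G up a major second → A, giving A+.

Dsus F#maj F#7 Gmaj A+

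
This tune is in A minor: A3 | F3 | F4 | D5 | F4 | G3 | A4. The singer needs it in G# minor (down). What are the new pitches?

G#3 E3 E4 C#5 E4 F#3 G#4

From A down to G# is a minor second; apply that to each pitch.
A3 → G#3
F3 → E3
F4 → E4
D5 → C#5
F4 → E4
G3 → F#3
A4 → G#4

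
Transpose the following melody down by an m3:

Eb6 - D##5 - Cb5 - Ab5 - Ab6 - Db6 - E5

Eb6 down a minor third is C6.
A minor third down from D##5 gives B##4.
Cb5: a third down reaches A, and 3 semitones makes it Ab4.
Ab5: a third down reaches F, and 3 semitones makes it F5.
Ab6 down a minor third is F6.
A minor third down from Db6 gives Bb5.
E5 down a minor third is C#5.

C6 B##4 Ab4 F5 F6 Bb5 C#5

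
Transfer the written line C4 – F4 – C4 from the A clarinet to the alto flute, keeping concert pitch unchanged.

D4 G4 D4

First find concert pitch: the A clarinet sounds a minor third below written, so C4 F4 C4 sounds A3 D4 A3.
Then write for alto flute: it sounds a perfect fourth below written, so the part must be a perfect fourth above concert.
A3 → D4
D4 → G4
A3 → D4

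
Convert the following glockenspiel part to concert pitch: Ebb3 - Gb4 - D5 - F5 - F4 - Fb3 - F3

Ebb5 Gb6 D7 F7 F6 Fb5 F5

The glockenspiel sounds a perfect fifteenth above written, so transpose each written note up a perfect fifteenth.
Ebb3 → Ebb5
Gb4 → Gb6
D5 → D7
F5 → F7
F4 → F6
Fb3 → Fb5
F3 → F5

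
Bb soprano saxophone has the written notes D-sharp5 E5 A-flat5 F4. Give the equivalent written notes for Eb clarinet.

A#4 B4 Eb5 C4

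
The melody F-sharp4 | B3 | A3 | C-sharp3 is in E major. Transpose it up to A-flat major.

From E up to A-flat is a diminished fourth; apply that to each pitch.
F#4 -> Bb4
B3 -> Eb4
A3 -> Db4
C#3 -> F3

Bb4 Eb4 Db4 F3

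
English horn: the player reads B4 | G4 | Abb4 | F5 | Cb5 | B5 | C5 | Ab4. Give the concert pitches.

E4 C4 Dbb4 Bb4 Fb4 E5 F4 Db4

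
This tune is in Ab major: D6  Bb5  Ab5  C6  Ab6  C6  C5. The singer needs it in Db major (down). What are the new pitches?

From Ab down to Db is a perfect fifth; apply that to each pitch.
D6 → G5
Bb5 → Eb5
Ab5 → Db5
C6 → F5
Ab6 → Db6
C6 → F5
C5 → F4

G5 Eb5 Db5 F5 Db6 F5 F4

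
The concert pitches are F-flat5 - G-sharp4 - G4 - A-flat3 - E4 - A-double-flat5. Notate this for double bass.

The double bass sounds a perfect octave below written, so the written part must be a perfect octave above concert — transpose each note up.
Fb5 → Fb6
G#4 → G#5
G4 → G5
Ab3 → Ab4
E4 → E5
Abb5 → Abb6

Fb6 G#5 G5 Ab4 E5 Abb6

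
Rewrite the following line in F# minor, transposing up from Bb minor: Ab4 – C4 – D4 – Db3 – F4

E5 G#4 A#4 A3 C#5

From Bb up to F# is an augmented fifth; apply that to each pitch.
Ab4 to E5
C4 to G#4
D4 to A#4
Db3 to A3
F4 to C#5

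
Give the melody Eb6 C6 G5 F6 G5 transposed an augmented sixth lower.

Eb6: a sixth down reaches G, and 10 semitones makes it Gbb5.
An augmented sixth down from C6 gives Ebb5.
G5 down an augmented sixth is Bbb4.
An augmented sixth down from F6 gives Abb5.
G5 down an augmented sixth is Bbb4.

Gbb5 Ebb5 Bbb4 Abb5 Bbb4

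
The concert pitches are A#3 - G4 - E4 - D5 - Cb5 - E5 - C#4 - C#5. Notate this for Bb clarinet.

B#3 A4 F#4 E5 Db5 F#5 D#4 D#5

The Bb clarinet sounds a major second below written, so the written part must be a major second above concert — transpose each note up.
A#3 → B#3
G4 → A4
E4 → F#4
D5 → E5
Cb5 → Db5
E5 → F#5
C#4 → D#4
C#5 → D#5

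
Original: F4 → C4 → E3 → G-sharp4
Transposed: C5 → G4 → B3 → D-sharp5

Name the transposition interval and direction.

up a perfect fifth

From F4 to C5 is 5 letter names — a fifth of some quality.
F4 to C5 is 7 semitones, which makes it a perfect fifth; the second version is higher, so the direction is up.
Checking another pair — G#4 → D#5 — gives the same interval.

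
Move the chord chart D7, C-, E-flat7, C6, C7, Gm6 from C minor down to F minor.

G7 F- Ab7 F6 F7 Cm6

C minor down to F minor is a perfect fifth; each chord root moves by that interval while the quality stays the same.
D7: root D down a perfect fifth → G, giving G7.
C-: root C down a perfect fifth → F, giving F-.
E-flat7: root E-flat down a perfect fifth → Ab, giving Ab7.
C6: root C down a perfect fifth → F, giving F6.
C7: root C down a perfect fifth → F, giving F7.
Gm6: root G down a perfect fifth → C, giving Cm6.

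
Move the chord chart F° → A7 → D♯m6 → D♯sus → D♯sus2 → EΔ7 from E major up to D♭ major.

Ebb° Gb7 Cm6 Csus Csus2 DbΔ7

E major up to D♭ major is a diminished seventh; each chord root moves by that interval while the quality stays the same.
F°: root F up a diminished seventh → Ebb, giving Ebb°.
A7: root A up a diminished seventh → Gb, giving Gb7.
D♯m6: root D♯ up a diminished seventh → C, giving Cm6.
D♯sus: root D♯ up a diminished seventh → C, giving Csus.
D♯sus2: root D♯ up a diminished seventh → C, giving Csus2.
EΔ7: root E up a diminished seventh → Db, giving DbΔ7.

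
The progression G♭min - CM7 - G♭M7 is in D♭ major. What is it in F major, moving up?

D♭ major up to F major is a major third; each chord root moves by that interval while the quality stays the same.
G♭min: root G♭ up a major third → Bb, giving Bbmin.
CM7: root C up a major third → E, giving EM7.
G♭M7: root G♭ up a major third → Bb, giving BbM7.

Bbmin EM7 BbM7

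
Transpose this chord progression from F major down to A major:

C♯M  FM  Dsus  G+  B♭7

E#M AM F#sus B+ D7

F major down to A major is a minor sixth; each chord root moves by that interval while the quality stays the same.
C♯M: root C♯ down a minor sixth → E#, giving E#M.
FM: root F down a minor sixth → A, giving AM.
Dsus: root D down a minor sixth → F#, giving F#sus.
G+: root G down a minor sixth → B, giving B+.
B♭7: root B♭ down a minor sixth → D, giving D7.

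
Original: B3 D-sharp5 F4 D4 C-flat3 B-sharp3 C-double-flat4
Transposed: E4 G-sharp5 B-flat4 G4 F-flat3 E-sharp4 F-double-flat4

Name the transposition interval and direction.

From B3 to E4 is 4 letter names — a fourth of some quality.
B3 to E4 is 5 semitones, which makes it a perfect fourth; the second version is higher, so the direction is up.
Checking another pair — Cbb4 → Fbb4 — gives the same interval.

up a perfect fourth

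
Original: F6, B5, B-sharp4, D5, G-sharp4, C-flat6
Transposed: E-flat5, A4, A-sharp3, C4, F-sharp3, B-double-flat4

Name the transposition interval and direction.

down a major ninth

Take the first pair: F6 → Eb5. F to E spans 9 letter names, so the interval is some kind of ninth.
Eb5 to F6 is 14 semitones, which makes it a major ninth; the second version is lower, so the direction is down.
Checking another pair — Cb6 → Bbb4 — gives the same interval.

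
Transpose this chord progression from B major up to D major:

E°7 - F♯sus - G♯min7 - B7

G°7 Asus Bmin7 D7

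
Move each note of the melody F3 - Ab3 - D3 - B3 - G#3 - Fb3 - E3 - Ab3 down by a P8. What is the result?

F2 Ab2 D2 B2 G#2 Fb2 E2 Ab2

F3 to F2
Ab3 to Ab2
D3 to D2
B3 to B2
G#3 to G#2
Fb3 to Fb2
E3 to E2
Ab3 to Ab2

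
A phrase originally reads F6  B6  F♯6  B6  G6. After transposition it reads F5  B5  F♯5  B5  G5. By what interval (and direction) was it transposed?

Take the first pair: F6 → F5. F to F spans 8 letter names, so the interval is some kind of octave.
F5 to F6 is 12 semitones, which makes it a perfect octave; the second version is lower, so the direction is down.
Checking another pair — G6 → G5 — gives the same interval.

down a perfect octave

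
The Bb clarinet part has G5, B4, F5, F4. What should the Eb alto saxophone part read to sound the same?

D6 F#5 C6 C5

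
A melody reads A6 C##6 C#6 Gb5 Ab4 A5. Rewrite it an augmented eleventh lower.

Eb5 G#4 G4 Dbb4 Ebb3 Eb4

A6 down an augmented eleventh is Eb5.
C##6 down an augmented eleventh is G#4.
An augmented eleventh down from C#6 gives G4.
Gb5: an eleventh down reaches D, and 18 semitones makes it Dbb4.
Ab4 down an augmented eleventh is Ebb3.
A5: an eleventh down reaches E, and 18 semitones makes it Eb4.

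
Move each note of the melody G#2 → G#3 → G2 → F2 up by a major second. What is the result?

G#2: a second up reaches A, and 2 semitones makes it A#2.
G#3: a second up reaches A, and 2 semitones makes it A#3.
G2 up a major second is A2.
F2: a second up reaches G, and 2 semitones makes it G2.

A#2 A#3 A2 G2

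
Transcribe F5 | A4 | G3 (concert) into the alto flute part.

Written C4 sounds as G3 on the alto flute, so concert pitches are written a perfect fourth up.
F5 -> Bb5
A4 -> D5
G3 -> C4

Bb5 D5 C4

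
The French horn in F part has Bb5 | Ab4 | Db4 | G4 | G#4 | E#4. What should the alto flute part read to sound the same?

Ab5 Gb4 Cb4 F4 F#4 D#4

First find concert pitch: the French horn in F sounds a perfect fifth below written, so Bb5 Ab4 Db4 G4 G#4 E#4 sounds Eb5 Db4 Gb3 C4 C#4 A#3.
Then write for alto flute: it sounds a perfect fourth below written, so the part must be a perfect fourth above concert.
Eb5 → Ab5
Db4 → Gb4
Gb3 → Cb4
C4 → F4
C#4 → F#4
A#3 → D#4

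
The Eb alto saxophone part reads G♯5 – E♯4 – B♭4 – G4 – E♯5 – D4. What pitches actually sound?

B4 G#3 Db4 Bb3 G#4 F3

The Eb alto saxophone sounds a major sixth below written, so transpose each written note down a major sixth.
G#5 -> B4
E#4 -> G#3
Bb4 -> Db4
G4 -> Bb3
E#5 -> G#4
D4 -> F3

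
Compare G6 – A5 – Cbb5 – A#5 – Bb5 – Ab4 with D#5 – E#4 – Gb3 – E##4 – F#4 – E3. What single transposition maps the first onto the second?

down a diminished eleventh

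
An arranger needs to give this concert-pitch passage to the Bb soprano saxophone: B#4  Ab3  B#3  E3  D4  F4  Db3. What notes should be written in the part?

C##5 Bb3 C##4 F#3 E4 G4 Eb3

Written C4 sounds as Bb3 on the Bb soprano saxophone, so concert pitches are written a major second up.
B#4 gives C##5
Ab3 gives Bb3
B#3 gives C##4
E3 gives F#3
D4 gives E4
F4 gives G4
Db3 gives Eb3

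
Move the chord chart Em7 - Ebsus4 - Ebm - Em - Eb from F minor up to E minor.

F minor up to E minor is a major seventh; each chord root moves by that interval while the quality stays the same.
Em7: root E up a major seventh → D#, giving D#m7.
Ebsus4: root Eb up a major seventh → D, giving Dsus4.
Ebm: root Eb up a major seventh → D, giving Dm.
Em: root E up a major seventh → D#, giving D#m.
Eb: root Eb up a major seventh → D, giving D.

D#m7 Dsus4 Dm D#m D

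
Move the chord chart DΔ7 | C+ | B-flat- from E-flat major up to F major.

EΔ7 D+ C-

E-flat major up to F major is a major second; each chord root moves by that interval while the quality stays the same.
DΔ7: root D up a major second → E, giving EΔ7.
C+: root C up a major second → D, giving D+.
B-flat-: root B-flat up a major second → C, giving C-.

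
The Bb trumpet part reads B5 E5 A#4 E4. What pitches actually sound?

The Bb trumpet sounds a major second below written, so transpose each written note down a major second.
B5 to A5
E5 to D5
A#4 to G#4
E4 to D4

A5 D5 G#4 D4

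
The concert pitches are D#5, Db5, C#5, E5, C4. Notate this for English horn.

A#5 Ab5 G#5 B5 G4

The English horn sounds a perfect fifth below written, so the written part must be a perfect fifth above concert — transpose each note up.
D#5 becomes A#5
Db5 becomes Ab5
C#5 becomes G#5
E5 becomes B5
C4 becomes G4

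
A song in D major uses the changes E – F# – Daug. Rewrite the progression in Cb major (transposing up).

D major up to Cb major is a diminished seventh; each chord root moves by that interval while the quality stays the same.
E: root E up a diminished seventh → Db, giving Db.
F#: root F# up a diminished seventh → Eb, giving Eb.
Daug: root D up a diminished seventh → Cb, giving Cbaug.

Db Eb Cbaug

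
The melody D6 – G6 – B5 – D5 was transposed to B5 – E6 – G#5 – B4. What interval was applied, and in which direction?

down a minor third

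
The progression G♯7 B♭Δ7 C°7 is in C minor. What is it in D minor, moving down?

A#7 CΔ7 D°7

C minor down to D minor is a minor seventh; each chord root moves by that interval while the quality stays the same.
G♯7: root G♯ down a minor seventh → A#, giving A#7.
B♭Δ7: root B♭ down a minor seventh → C, giving CΔ7.
C°7: root C down a minor seventh → D, giving D°7.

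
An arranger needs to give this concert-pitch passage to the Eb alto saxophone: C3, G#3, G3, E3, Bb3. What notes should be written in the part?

Written C4 sounds as Eb3 on the Eb alto saxophone, so concert pitches are written a major sixth up.
C3 -> A3
G#3 -> E#4
G3 -> E4
E3 -> C#4
Bb3 -> G4

A3 E#4 E4 C#4 G4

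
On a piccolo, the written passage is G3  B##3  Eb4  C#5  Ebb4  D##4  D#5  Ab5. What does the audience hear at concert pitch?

Written C4 on the piccolo sounds as C5, a perfect octave higher; apply that shift to every note.
G3 → G4
B##3 → B##4
Eb4 → Eb5
C#5 → C#6
Ebb4 → Ebb5
D##4 → D##5
D#5 → D#6
Ab5 → Ab6

G4 B##4 Eb5 C#6 Ebb5 D##5 D#6 Ab6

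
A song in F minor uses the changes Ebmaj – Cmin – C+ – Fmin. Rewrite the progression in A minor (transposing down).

Gmaj Emin E+ Amin

F minor down to A minor is a minor sixth; each chord root moves by that interval while the quality stays the same.
Ebmaj: root Eb down a minor sixth → G, giving Gmaj.
Cmin: root C down a minor sixth → E, giving Emin.
C+: root C down a minor sixth → E, giving E+.
Fmin: root F down a minor sixth → A, giving Amin.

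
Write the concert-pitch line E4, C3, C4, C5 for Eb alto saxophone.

Written C4 sounds as Eb3 on the Eb alto saxophone, so concert pitches are written a major sixth up.
E4 to C#5
C3 to A3
C4 to A4
C5 to A5

C#5 A3 A4 A5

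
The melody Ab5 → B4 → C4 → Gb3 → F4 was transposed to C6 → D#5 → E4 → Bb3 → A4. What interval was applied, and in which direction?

From Ab5 to C6 is 3 letter names — a third of some quality.
Ab5 to C6 is 4 semitones, which makes it a major third; the second version is higher, so the direction is up.
Checking another pair — F4 → A4 — gives the same interval.

up a major third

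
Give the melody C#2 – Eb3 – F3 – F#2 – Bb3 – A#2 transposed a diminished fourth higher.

F2 Abb3 Bbb3 Bb2 Ebb4 D3

C#2 becomes F2
Eb3 becomes Abb3
F3 becomes Bbb3
F#2 becomes Bb2
Bb3 becomes Ebb4
A#2 becomes D3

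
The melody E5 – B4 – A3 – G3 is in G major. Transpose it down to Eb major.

G major to Eb major down is a major third, so every note moves down by that interval.
E5 becomes C5
B4 becomes G4
A3 becomes F3
G3 becomes Eb3

C5 G4 F3 Eb3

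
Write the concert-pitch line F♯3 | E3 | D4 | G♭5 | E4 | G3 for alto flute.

B3 A3 G4 Cb6 A4 C4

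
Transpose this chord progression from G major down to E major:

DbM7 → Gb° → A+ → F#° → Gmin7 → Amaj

G major down to E major is a minor third; each chord root moves by that interval while the quality stays the same.
DbM7: root Db down a minor third → Bb, giving BbM7.
Gb°: root Gb down a minor third → Eb, giving Eb°.
A+: root A down a minor third → F#, giving F#+.
F#°: root F# down a minor third → D#, giving D#°.
Gmin7: root G down a minor third → E, giving Emin7.
Amaj: root A down a minor third → F#, giving F#maj.

BbM7 Eb° F#+ D#° Emin7 F#maj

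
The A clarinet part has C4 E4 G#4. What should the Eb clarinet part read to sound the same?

F#3 A#3 C##4

First find concert pitch: the A clarinet sounds a minor third below written, so C4 E4 G#4 sounds A3 C#4 E#4.
Then write for Eb clarinet: it sounds a minor third above written, so the part must be a minor third below concert.
A3 → F#3
C#4 → A#3
E#4 → C##4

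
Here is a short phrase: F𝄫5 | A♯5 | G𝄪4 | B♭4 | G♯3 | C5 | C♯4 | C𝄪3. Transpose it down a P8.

Fbb4 A#4 G##3 Bb3 G#2 C4 C#3 C##2

Fbb5: an octave down reaches F, and 12 semitones makes it Fbb4.
A perfect octave down from A#5 gives A#4.
G##4: an octave down reaches G, and 12 semitones makes it G##3.
Bb4 down a perfect octave is Bb3.
G#3 down a perfect octave is G#2.
C5 down a perfect octave is C4.
A perfect octave down from C#4 gives C#3.
C##3: an octave down reaches C, and 12 semitones makes it C##2.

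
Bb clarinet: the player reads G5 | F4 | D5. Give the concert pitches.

Written C4 on the Bb clarinet sounds as Bb3, a major second lower; apply that shift to every note.
G5 → F5
F4 → Eb4
D5 → C5

F5 Eb4 C5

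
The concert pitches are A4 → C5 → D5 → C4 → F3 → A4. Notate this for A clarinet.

Written C4 sounds as A3 on the A clarinet, so concert pitches are written a minor third up.
A4 gives C5
C5 gives Eb5
D5 gives F5
C4 gives Eb4
F3 gives Ab3
A4 gives C5

C5 Eb5 F5 Eb4 Ab3 C5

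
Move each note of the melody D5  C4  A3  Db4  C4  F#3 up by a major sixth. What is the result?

D5 → B5
C4 → A4
A3 → F#4
Db4 → Bb4
C4 → A4
F#3 → D#4

B5 A4 F#4 Bb4 A4 D#4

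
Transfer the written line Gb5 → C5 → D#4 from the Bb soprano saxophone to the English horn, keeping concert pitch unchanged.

Cb6 F5 G#4

First find concert pitch: the Bb soprano saxophone sounds a major second below written, so Gb5 C5 D#4 sounds Fb5 Bb4 C#4.
Then write for English horn: it sounds a perfect fifth below written, so the part must be a perfect fifth above concert.
Fb5 → Cb6
Bb4 → F5
C#4 → G#4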